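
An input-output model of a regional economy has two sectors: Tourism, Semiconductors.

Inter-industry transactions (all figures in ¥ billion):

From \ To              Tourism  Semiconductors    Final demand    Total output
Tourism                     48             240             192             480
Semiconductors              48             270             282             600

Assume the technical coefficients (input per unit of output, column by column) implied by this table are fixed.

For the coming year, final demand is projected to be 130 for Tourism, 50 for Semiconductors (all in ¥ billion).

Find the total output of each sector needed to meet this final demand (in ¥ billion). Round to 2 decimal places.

Technical coefficients a_ij = z_ij / X_j:
  a_TT = 48/480 = 0.10, a_ST = 48/480 = 0.10
  a_TS = 240/600 = 0.40, a_SS = 270/600 = 0.45
I − A =
  [   0.90    -0.40]
  [  -0.10     0.55]
det(I−A) = (0.90)(0.55) − (-0.40)(-0.10) = 0.4550
adj(I−A) = [[0.55, 0.40], [0.10, 0.90]]
(I − A)⁻¹ = adj(I−A) / det(I−A) ≈
  [   1.2088     0.8791]
  [   0.2198     1.9780]
x = (I − A)⁻¹ d = adj(I−A)·d / det(I−A), with det(I−A) = 0.4550:
  x_T = (0.55·130 + 0.40·50) / 0.4550 = 91.50 / 0.4550 ≈ 201.10
  x_S = (0.10·130 + 0.90·50) / 0.4550 = 58.00 / 0.4550 ≈ 127.47

x_T = 201.10, x_S = 127.47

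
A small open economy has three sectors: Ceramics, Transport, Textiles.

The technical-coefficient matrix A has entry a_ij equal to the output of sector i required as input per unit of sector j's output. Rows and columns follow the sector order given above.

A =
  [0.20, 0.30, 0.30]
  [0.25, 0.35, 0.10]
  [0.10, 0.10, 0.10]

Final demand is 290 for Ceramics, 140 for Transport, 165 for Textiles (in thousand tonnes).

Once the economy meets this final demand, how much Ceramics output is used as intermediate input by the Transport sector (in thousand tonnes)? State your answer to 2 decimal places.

I − A =
  [   0.80    -0.30    -0.30]
  [  -0.25     0.65    -0.10]
  [  -0.10    -0.10     0.90]
Cofactors of I−A, C_ij = (−1)^(i+j)·(minor ij) (rows/columns in the sector order above):
  C_11 = (0.65)(0.90) − (-0.10)(-0.10) = 0.5750
  C_12 = −[(-0.25)(0.90) − (-0.10)(-0.10)] = 0.2350
  C_13 = (-0.25)(-0.10) − (0.65)(-0.10) = 0.0900
  C_21 = −[(-0.30)(0.90) − (-0.30)(-0.10)] = 0.3000
  C_22 = (0.80)(0.90) − (-0.30)(-0.10) = 0.6900
  C_23 = −[(0.80)(-0.10) − (-0.30)(-0.10)] = 0.1100
  C_31 = (-0.30)(-0.10) − (-0.30)(0.65) = 0.2250
  C_32 = −[(0.80)(-0.10) − (-0.30)(-0.25)] = 0.1550
  C_33 = (0.80)(0.65) − (-0.30)(-0.25) = 0.4450
det(I−A) = Σ_j (I−A)_1j·C_1j = (0.80)(0.5750) + (-0.30)(0.2350) + (-0.30)(0.0900) = 0.3625
adj(I−A) = Cᵀ =
  [ 0.5750   0.3000   0.2250]
  [ 0.2350   0.6900   0.1550]
  [ 0.0900   0.1100   0.4450]
(I − A)⁻¹ = adj(I−A) / det(I−A) ≈
  [   1.5862     0.8276     0.6207]
  [   0.6483     1.9034     0.4276]
  [   0.2483     0.3034     1.2276]
First solve x = (I − A)⁻¹ d = adj(I−A)·d / det(I−A); in particular x_2 = (0.2350·290 + 0.6900·140 + 0.1550·165) / 0.3625 = 190.325 / 0.3625 ≈ 525.0345.
Intermediate flow from 1 to 2: z_12 = a_12 · x_2 = 0.30 × 190.325 / 0.3625 = 57.0975 / 0.3625 ≈ 157.51.

z_12 = 157.51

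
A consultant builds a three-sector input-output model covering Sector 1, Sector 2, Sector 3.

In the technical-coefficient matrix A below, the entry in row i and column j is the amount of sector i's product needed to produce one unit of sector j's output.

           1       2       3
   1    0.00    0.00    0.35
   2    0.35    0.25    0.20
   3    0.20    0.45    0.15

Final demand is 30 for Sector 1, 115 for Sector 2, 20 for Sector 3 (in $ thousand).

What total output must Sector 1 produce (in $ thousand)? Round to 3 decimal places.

x_1 = 90.452

I − A =
  [   1.00     0.00    -0.35]
  [  -0.35     0.75    -0.20]
  [  -0.20    -0.45     0.85]
Cofactors of I−A, C_ij = (−1)^(i+j)·(minor ij) (rows/columns in the sector order above):
  C_11 = (0.75)(0.85) − (-0.20)(-0.45) = 0.5475
  C_12 = −[(-0.35)(0.85) − (-0.20)(-0.20)] = 0.3375
  C_13 = (-0.35)(-0.45) − (0.75)(-0.20) = 0.3075
  C_21 = −[(0.00)(0.85) − (-0.35)(-0.45)] = 0.1575
  C_22 = (1.00)(0.85) − (-0.35)(-0.20) = 0.7800
  C_23 = −[(1.00)(-0.45) − (0.00)(-0.20)] = 0.4500
  C_31 = (0.00)(-0.20) − (-0.35)(0.75) = 0.2625
  C_32 = −[(1.00)(-0.20) − (-0.35)(-0.35)] = 0.3225
  C_33 = (1.00)(0.75) − (0.00)(-0.35) = 0.7500
det(I−A) = Σ_j (I−A)_1j·C_1j = (1.00)(0.5475) + (0.00)(0.3375) + (-0.35)(0.3075) = 0.439875
adj(I−A) = Cᵀ =
  [ 0.5475   0.1575   0.2625]
  [ 0.3375   0.7800   0.3225]
  [ 0.3075   0.4500   0.7500]
(I − A)⁻¹ = adj(I−A) / det(I−A) ≈
  [   1.2447     0.3581     0.5968]
  [   0.7673     1.7732     0.7332]
  [   0.6991     1.0230     1.7050]
x = (I − A)⁻¹ d = adj(I−A)·d / det(I−A), with det(I−A) = 0.439875:
  x_1 = (0.5475·30 + 0.1575·115 + 0.2625·20) / 0.439875 = 39.7875 / 0.439875 ≈ 90.452
  x_2 = (0.3375·30 + 0.7800·115 + 0.3225·20) / 0.439875 = 106.275 / 0.439875 ≈ 241.603
  x_3 = (0.3075·30 + 0.4500·115 + 0.7500·20) / 0.439875 = 75.975 / 0.439875 ≈ 172.720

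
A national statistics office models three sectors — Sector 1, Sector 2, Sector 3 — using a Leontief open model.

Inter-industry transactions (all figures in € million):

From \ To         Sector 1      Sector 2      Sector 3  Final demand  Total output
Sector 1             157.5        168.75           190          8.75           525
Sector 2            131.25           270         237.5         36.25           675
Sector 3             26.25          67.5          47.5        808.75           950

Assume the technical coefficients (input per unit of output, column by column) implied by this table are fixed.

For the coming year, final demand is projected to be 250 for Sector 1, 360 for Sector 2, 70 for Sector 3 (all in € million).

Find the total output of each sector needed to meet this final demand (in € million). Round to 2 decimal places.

Technical coefficients a_ij = z_ij / X_j:
  a_11 = 157.5/525 = 0.30, a_21 = 131.25/525 = 0.25, a_31 = 26.25/525 = 0.05
  a_12 = 168.75/675 = 0.25, a_22 = 270/675 = 0.40, a_32 = 67.5/675 = 0.10
  a_13 = 190/950 = 0.20, a_23 = 237.5/950 = 0.25, a_33 = 47.5/950 = 0.05
I − A =
  [   0.70    -0.25    -0.20]
  [  -0.25     0.60    -0.25]
  [  -0.05    -0.10     0.95]
Cofactors of I−A, C_ij = (−1)^(i+j)·(minor ij) (rows/columns in the sector order above):
  C_11 = (0.60)(0.95) − (-0.25)(-0.10) = 0.5450
  C_12 = −[(-0.25)(0.95) − (-0.25)(-0.05)] = 0.2500
  C_13 = (-0.25)(-0.10) − (0.60)(-0.05) = 0.0550
  C_21 = −[(-0.25)(0.95) − (-0.20)(-0.10)] = 0.2575
  C_22 = (0.70)(0.95) − (-0.20)(-0.05) = 0.6550
  C_23 = −[(0.70)(-0.10) − (-0.25)(-0.05)] = 0.0825
  C_31 = (-0.25)(-0.25) − (-0.20)(0.60) = 0.1825
  C_32 = −[(0.70)(-0.25) − (-0.20)(-0.25)] = 0.2250
  C_33 = (0.70)(0.60) − (-0.25)(-0.25) = 0.3575
det(I−A) = Σ_j (I−A)_1j·C_1j = (0.70)(0.5450) + (-0.25)(0.2500) + (-0.20)(0.0550) = 0.3080
adj(I−A) = Cᵀ =
  [ 0.5450   0.2575   0.1825]
  [ 0.2500   0.6550   0.2250]
  [ 0.0550   0.0825   0.3575]
(I − A)⁻¹ = adj(I−A) / det(I−A) ≈
  [   1.7695     0.8360     0.5925]
  [   0.8117     2.1266     0.7305]
  [   0.1786     0.2679     1.1607]
x = (I − A)⁻¹ d = adj(I−A)·d / det(I−A), with det(I−A) = 0.3080:
  x_1 = (0.5450·250 + 0.2575·360 + 0.1825·70) / 0.3080 = 241.725 / 0.3080 ≈ 784.82
  x_2 = (0.2500·250 + 0.6550·360 + 0.2250·70) / 0.3080 = 314.05 / 0.3080 ≈ 1019.64
  x_3 = (0.0550·250 + 0.0825·360 + 0.3575·70) / 0.3080 = 68.475 / 0.3080 ≈ 222.32

x_1 = 784.82, x_2 = 1019.64, x_3 = 222.32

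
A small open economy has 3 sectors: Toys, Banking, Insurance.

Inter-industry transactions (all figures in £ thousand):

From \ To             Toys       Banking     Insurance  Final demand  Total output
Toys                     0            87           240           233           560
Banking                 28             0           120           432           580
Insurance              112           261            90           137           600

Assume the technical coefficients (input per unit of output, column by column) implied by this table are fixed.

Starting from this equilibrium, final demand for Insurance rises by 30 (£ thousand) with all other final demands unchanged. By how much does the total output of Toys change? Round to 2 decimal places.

Δx_T = 19.59

Technical coefficients a_ij = z_ij / X_j:
  a_TT = 0/560 = 0.00, a_BT = 28/560 = 0.05, a_IT = 112/560 = 0.20
  a_TB = 87/580 = 0.15, a_BB = 0/580 = 0.00, a_IB = 261/580 = 0.45
  a_TI = 240/600 = 0.40, a_BI = 120/600 = 0.20, a_II = 90/600 = 0.15
I − A =
  [   1.00    -0.15    -0.40]
  [  -0.05     1.00    -0.20]
  [  -0.20    -0.45     0.85]
Cofactors of I−A, C_ij = (−1)^(i+j)·(minor ij) (rows/columns in the sector order above):
  C_11 = (1.00)(0.85) − (-0.20)(-0.45) = 0.7600
  C_12 = −[(-0.05)(0.85) − (-0.20)(-0.20)] = 0.0825
  C_13 = (-0.05)(-0.45) − (1.00)(-0.20) = 0.2225
  C_21 = −[(-0.15)(0.85) − (-0.40)(-0.45)] = 0.3075
  C_22 = (1.00)(0.85) − (-0.40)(-0.20) = 0.7700
  C_23 = −[(1.00)(-0.45) − (-0.15)(-0.20)] = 0.4800
  C_31 = (-0.15)(-0.20) − (-0.40)(1.00) = 0.4300
  C_32 = −[(1.00)(-0.20) − (-0.40)(-0.05)] = 0.2200
  C_33 = (1.00)(1.00) − (-0.15)(-0.05) = 0.9925
det(I−A) = Σ_j (I−A)_1j·C_1j = (1.00)(0.7600) + (-0.15)(0.0825) + (-0.40)(0.2225) = 0.658625
adj(I−A) = Cᵀ =
  [ 0.7600   0.3075   0.4300]
  [ 0.0825   0.7700   0.2200]
  [ 0.2225   0.4800   0.9925]
(I − A)⁻¹ = adj(I−A) / det(I−A) ≈
  [   1.1539     0.4669     0.6529]
  [   0.1253     1.1691     0.3340]
  [   0.3378     0.7288     1.5069]
Δx = (I − A)⁻¹ Δd with Δd having +30 in the Insurance component and 0 elsewhere.
So Δx_T = L_TI · (+30), where L_TI = adj(I−A)_TI / det(I−A) = 0.4300 / 0.658625.
Δx_T = 0.4300 × (+30) / 0.658625 = 12.90 / 0.658625 ≈ 19.59.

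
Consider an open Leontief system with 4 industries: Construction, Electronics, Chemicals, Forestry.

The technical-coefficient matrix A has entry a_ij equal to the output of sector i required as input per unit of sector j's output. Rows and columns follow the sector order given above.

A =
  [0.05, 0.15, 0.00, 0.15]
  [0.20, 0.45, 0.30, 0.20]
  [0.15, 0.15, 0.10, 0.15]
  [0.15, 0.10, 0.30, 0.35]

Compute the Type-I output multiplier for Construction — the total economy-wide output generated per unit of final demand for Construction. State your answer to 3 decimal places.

I − A =
  [   0.95    -0.15     0.00    -0.15]
  [  -0.20     0.55    -0.30    -0.20]
  [  -0.15    -0.15     0.90    -0.15]
  [  -0.15    -0.10    -0.30     0.65]
Compute the cofactors C_ij = (−1)^(i+j)·(3×3 minor ij) of I−A; the adjugate is their transpose:
adj(I−A) = Cᵀ =
  [ 0.23625   0.10125   0.06750   0.10125]
  [ 0.18000   0.48600   0.24450   0.24750]
  [ 0.09000   0.12375   0.28125   0.12375]
  [ 0.12375   0.15525   0.18300   0.39375]
det(I−A) = Σ_j (I−A)_1j·C_1j = (0.95)(0.23625) + (-0.15)(0.18000) + (0.00)(0.09000) + (-0.15)(0.12375) = 0.178875
(I − A)⁻¹ = adj(I−A) / det(I−A) ≈
  [   1.3208     0.5660     0.3774     0.5660]
  [   1.0063     2.7170     1.3669     1.3836]
  [   0.5031     0.6918     1.5723     0.6918]
  [   0.6918     0.8679     1.0231     2.2013]
The output multiplier for sector j is the column-j sum of the Leontief inverse (I − A)⁻¹ = adj(I−A) / det(I−A).
Column 1 of adj(I−A): (0.23625, 0.18000, 0.09000, 0.12375); det(I−A) = 0.178875.
m_1 = (0.23625 + 0.18000 + 0.09000 + 0.12375) / 0.178875 = 0.63 / 0.178875 ≈ 3.522.

m_1 = 3.522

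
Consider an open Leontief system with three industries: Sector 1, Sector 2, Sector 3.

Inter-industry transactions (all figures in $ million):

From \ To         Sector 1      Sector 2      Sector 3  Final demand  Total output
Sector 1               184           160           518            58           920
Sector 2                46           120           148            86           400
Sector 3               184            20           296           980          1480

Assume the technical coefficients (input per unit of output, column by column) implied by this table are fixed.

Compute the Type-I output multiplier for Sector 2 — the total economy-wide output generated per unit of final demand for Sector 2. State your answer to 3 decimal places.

m_2 = 2.776

Technical coefficients a_ij = z_ij / X_j:
  a_11 = 184/920 = 0.20, a_21 = 46/920 = 0.05, a_31 = 184/920 = 0.20
  a_12 = 160/400 = 0.40, a_22 = 120/400 = 0.30, a_32 = 20/400 = 0.05
  a_13 = 518/1480 = 0.35, a_23 = 148/1480 = 0.10, a_33 = 296/1480 = 0.20
I − A =
  [   0.80    -0.40    -0.35]
  [  -0.05     0.70    -0.10]
  [  -0.20    -0.05     0.80]
Cofactors of I−A, C_ij = (−1)^(i+j)·(minor ij) (rows/columns in the sector order above):
  C_11 = (0.70)(0.80) − (-0.10)(-0.05) = 0.5550
  C_12 = −[(-0.05)(0.80) − (-0.10)(-0.20)] = 0.0600
  C_13 = (-0.05)(-0.05) − (0.70)(-0.20) = 0.1425
  C_21 = −[(-0.40)(0.80) − (-0.35)(-0.05)] = 0.3375
  C_22 = (0.80)(0.80) − (-0.35)(-0.20) = 0.5700
  C_23 = −[(0.80)(-0.05) − (-0.40)(-0.20)] = 0.1200
  C_31 = (-0.40)(-0.10) − (-0.35)(0.70) = 0.2850
  C_32 = −[(0.80)(-0.10) − (-0.35)(-0.05)] = 0.0975
  C_33 = (0.80)(0.70) − (-0.40)(-0.05) = 0.5400
det(I−A) = Σ_j (I−A)_1j·C_1j = (0.80)(0.5550) + (-0.40)(0.0600) + (-0.35)(0.1425) = 0.370125
adj(I−A) = Cᵀ =
  [ 0.5550   0.3375   0.2850]
  [ 0.0600   0.5700   0.0975]
  [ 0.1425   0.1200   0.5400]
(I − A)⁻¹ = adj(I−A) / det(I−A) ≈
  [   1.4995     0.9119     0.7700]
  [   0.1621     1.5400     0.2634]
  [   0.3850     0.3242     1.4590]
The output multiplier for sector j is the column-j sum of the Leontief inverse (I − A)⁻¹ = adj(I−A) / det(I−A).
Column 2 of adj(I−A): (0.3375, 0.5700, 0.1200); det(I−A) = 0.370125.
m_2 = (0.3375 + 0.5700 + 0.1200) / 0.370125 = 1.0275 / 0.370125 ≈ 2.776.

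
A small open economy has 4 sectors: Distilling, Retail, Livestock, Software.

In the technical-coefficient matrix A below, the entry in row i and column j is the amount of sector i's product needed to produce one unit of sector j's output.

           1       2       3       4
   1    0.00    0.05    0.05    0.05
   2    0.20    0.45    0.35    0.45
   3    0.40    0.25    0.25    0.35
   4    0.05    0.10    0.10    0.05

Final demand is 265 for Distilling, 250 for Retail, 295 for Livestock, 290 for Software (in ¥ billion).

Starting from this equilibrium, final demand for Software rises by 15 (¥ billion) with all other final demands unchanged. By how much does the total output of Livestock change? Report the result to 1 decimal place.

I − A =
  [   1.00    -0.05    -0.05    -0.05]
  [  -0.20     0.55    -0.35    -0.45]
  [  -0.40    -0.25     0.75    -0.35]
  [  -0.05    -0.10    -0.10     0.95]
Compute the cofactors C_ij = (−1)^(i+j)·(3×3 minor ij) of I−A; the adjugate is their transpose:
adj(I−A) = Cᵀ =
  [ 0.23225   0.05250   0.04725   0.05450]
  [ 0.30950   0.65375   0.38825   0.46900]
  [ 0.26075   0.29375   0.46450   0.32400]
  [ 0.07225   0.10250   0.09225   0.29700]
det(I−A) = Σ_j (I−A)_1j·C_1j = (1.00)(0.23225) + (-0.05)(0.30950) + (-0.05)(0.26075) + (-0.05)(0.07225) = 0.200125
(I − A)⁻¹ = adj(I−A) / det(I−A) ≈
  [   1.1605     0.2623     0.2361     0.2723]
  [   1.5465     3.2667     1.9400     2.3435]
  [   1.3029     1.4678     2.3210     1.6190]
  [   0.3610     0.5122     0.4610     1.4841]
Δx = (I − A)⁻¹ Δd with Δd having +15 in the Software component and 0 elsewhere.
So Δx_3 = L_34 · (+15), where L_34 = adj(I−A)_34 / det(I−A) = 0.32400 / 0.200125.
Δx_3 = 0.32400 × (+15) / 0.200125 = 4.86 / 0.200125 ≈ 24.3.

Δx_3 = 24.3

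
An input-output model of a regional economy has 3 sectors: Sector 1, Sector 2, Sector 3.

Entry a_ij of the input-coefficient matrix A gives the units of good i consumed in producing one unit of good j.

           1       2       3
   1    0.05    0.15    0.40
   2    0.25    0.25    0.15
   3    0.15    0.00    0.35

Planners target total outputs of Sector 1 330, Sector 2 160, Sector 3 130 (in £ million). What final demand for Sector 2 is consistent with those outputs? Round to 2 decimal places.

I − A =
  [   0.95    -0.15    -0.40]
  [  -0.25     0.75    -0.15]
  [  -0.15     0.00     0.65]
d = (I − A) x:
  d_1 = (+0.95)·330 + (-0.15)·160 + (-0.40)·130 = 237.50
  d_2 = (-0.25)·330 + (+0.75)·160 + (-0.15)·130 = 18.00
  d_3 = (-0.15)·330 + (+0.00)·160 + (+0.65)·130 = 35.00

d_2 = 18.00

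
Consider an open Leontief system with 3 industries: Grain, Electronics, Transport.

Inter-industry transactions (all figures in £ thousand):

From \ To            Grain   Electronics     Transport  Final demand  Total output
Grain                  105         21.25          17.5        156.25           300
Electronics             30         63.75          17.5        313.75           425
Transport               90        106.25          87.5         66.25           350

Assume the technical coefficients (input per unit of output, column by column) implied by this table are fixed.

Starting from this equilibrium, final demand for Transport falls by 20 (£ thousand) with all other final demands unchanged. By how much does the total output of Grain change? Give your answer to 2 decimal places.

Technical coefficients a_ij = z_ij / X_j:
  a_11 = 105/300 = 0.35, a_21 = 30/300 = 0.10, a_31 = 90/300 = 0.30
  a_12 = 21.25/425 = 0.05, a_22 = 63.75/425 = 0.15, a_32 = 106.25/425 = 0.25
  a_13 = 17.5/350 = 0.05, a_23 = 17.5/350 = 0.05, a_33 = 87.5/350 = 0.25
I − A =
  [   0.65    -0.05    -0.05]
  [  -0.10     0.85    -0.05]
  [  -0.30    -0.25     0.75]
Cofactors of I−A, C_ij = (−1)^(i+j)·(minor ij) (rows/columns in the sector order above):
  C_11 = (0.85)(0.75) − (-0.05)(-0.25) = 0.6250
  C_12 = −[(-0.10)(0.75) − (-0.05)(-0.30)] = 0.0900
  C_13 = (-0.10)(-0.25) − (0.85)(-0.30) = 0.2800
  C_21 = −[(-0.05)(0.75) − (-0.05)(-0.25)] = 0.0500
  C_22 = (0.65)(0.75) − (-0.05)(-0.30) = 0.4725
  C_23 = −[(0.65)(-0.25) − (-0.05)(-0.30)] = 0.1775
  C_31 = (-0.05)(-0.05) − (-0.05)(0.85) = 0.0450
  C_32 = −[(0.65)(-0.05) − (-0.05)(-0.10)] = 0.0375
  C_33 = (0.65)(0.85) − (-0.05)(-0.10) = 0.5475
det(I−A) = Σ_j (I−A)_1j·C_1j = (0.65)(0.6250) + (-0.05)(0.0900) + (-0.05)(0.2800) = 0.38775
adj(I−A) = Cᵀ =
  [ 0.6250   0.0500   0.0450]
  [ 0.0900   0.4725   0.0375]
  [ 0.2800   0.1775   0.5475]
(I − A)⁻¹ = adj(I−A) / det(I−A) ≈
  [   1.6119     0.1289     0.1161]
  [   0.2321     1.2186     0.0967]
  [   0.7221     0.4578     1.4120]
Δx = (I − A)⁻¹ Δd with Δd having -20 in the Transport component and 0 elsewhere.
So Δx_1 = L_13 · (-20), where L_13 = adj(I−A)_13 / det(I−A) = 0.0450 / 0.38775.
Δx_1 = 0.0450 × (-20) / 0.38775 = -0.90 / 0.38775 ≈ -2.32.

Δx_1 = -2.32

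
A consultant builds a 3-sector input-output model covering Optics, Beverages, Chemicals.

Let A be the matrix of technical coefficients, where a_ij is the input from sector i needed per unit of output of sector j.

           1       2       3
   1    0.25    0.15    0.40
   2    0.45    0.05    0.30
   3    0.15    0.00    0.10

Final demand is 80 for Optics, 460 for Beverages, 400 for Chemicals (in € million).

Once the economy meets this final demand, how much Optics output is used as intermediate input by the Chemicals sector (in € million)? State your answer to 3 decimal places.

I − A =
  [   0.75    -0.15    -0.40]
  [  -0.45     0.95    -0.30]
  [  -0.15     0.00     0.90]
Cofactors of I−A, C_ij = (−1)^(i+j)·(minor ij) (rows/columns in the sector order above):
  C_11 = (0.95)(0.90) − (-0.30)(0.00) = 0.8550
  C_12 = −[(-0.45)(0.90) − (-0.30)(-0.15)] = 0.4500
  C_13 = (-0.45)(0.00) − (0.95)(-0.15) = 0.1425
  C_21 = −[(-0.15)(0.90) − (-0.40)(0.00)] = 0.1350
  C_22 = (0.75)(0.90) − (-0.40)(-0.15) = 0.6150
  C_23 = −[(0.75)(0.00) − (-0.15)(-0.15)] = 0.0225
  C_31 = (-0.15)(-0.30) − (-0.40)(0.95) = 0.4250
  C_32 = −[(0.75)(-0.30) − (-0.40)(-0.45)] = 0.4050
  C_33 = (0.75)(0.95) − (-0.15)(-0.45) = 0.6450
det(I−A) = Σ_j (I−A)_1j·C_1j = (0.75)(0.8550) + (-0.15)(0.4500) + (-0.40)(0.1425) = 0.51675
adj(I−A) = Cᵀ =
  [ 0.8550   0.1350   0.4250]
  [ 0.4500   0.6150   0.4050]
  [ 0.1425   0.0225   0.6450]
(I − A)⁻¹ = adj(I−A) / det(I−A) ≈
  [   1.6546     0.2612     0.8224]
  [   0.8708     1.1901     0.7837]
  [   0.2758     0.0435     1.2482]
First solve x = (I − A)⁻¹ d = adj(I−A)·d / det(I−A); in particular x_3 = (0.1425·80 + 0.0225·460 + 0.6450·400) / 0.51675 = 279.75 / 0.51675 ≈ 541.36430.
Intermediate flow from 1 to 3: z_13 = a_13 · x_3 = 0.40 × 279.75 / 0.51675 = 111.90 / 0.51675 ≈ 216.546.

z_13 = 216.546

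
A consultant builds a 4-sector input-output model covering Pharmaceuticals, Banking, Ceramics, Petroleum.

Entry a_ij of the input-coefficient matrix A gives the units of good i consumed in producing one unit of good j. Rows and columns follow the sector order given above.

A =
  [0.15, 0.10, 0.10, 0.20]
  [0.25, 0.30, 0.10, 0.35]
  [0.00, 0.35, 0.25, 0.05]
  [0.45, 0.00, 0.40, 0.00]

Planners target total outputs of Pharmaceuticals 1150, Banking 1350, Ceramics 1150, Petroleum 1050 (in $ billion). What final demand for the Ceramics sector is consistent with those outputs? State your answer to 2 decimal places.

d_3 = 337.50

I − A =
  [   0.85    -0.10    -0.10    -0.20]
  [  -0.25     0.70    -0.10    -0.35]
  [   0.00    -0.35     0.75    -0.05]
  [  -0.45     0.00    -0.40     1.00]
d = (I − A) x:
  d_1 = (+0.85)·1150 + (-0.10)·1350 + (-0.10)·1150 + (-0.20)·1050 = 517.50
  d_2 = (-0.25)·1150 + (+0.70)·1350 + (-0.10)·1150 + (-0.35)·1050 = 175.00
  d_3 = (+0.00)·1150 + (-0.35)·1350 + (+0.75)·1150 + (-0.05)·1050 = 337.50
  d_4 = (-0.45)·1150 + (+0.00)·1350 + (-0.40)·1150 + (+1.00)·1050 = 72.50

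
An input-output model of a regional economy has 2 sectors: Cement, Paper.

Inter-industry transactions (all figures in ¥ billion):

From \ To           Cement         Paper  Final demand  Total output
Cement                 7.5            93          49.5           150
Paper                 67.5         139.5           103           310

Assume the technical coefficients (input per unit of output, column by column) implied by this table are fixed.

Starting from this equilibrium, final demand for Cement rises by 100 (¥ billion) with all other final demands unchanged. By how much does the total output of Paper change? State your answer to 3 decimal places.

Δx_P = 116.129

Technical coefficients a_ij = z_ij / X_j:
  a_CC = 7.5/150 = 0.05, a_PC = 67.5/150 = 0.45
  a_CP = 93/310 = 0.30, a_PP = 139.5/310 = 0.45
I − A =
  [   0.95    -0.30]
  [  -0.45     0.55]
det(I−A) = (0.95)(0.55) − (-0.30)(-0.45) = 0.3875
adj(I−A) = [[0.55, 0.30], [0.45, 0.95]]
(I − A)⁻¹ = adj(I−A) / det(I−A) ≈
  [   1.4194     0.7742]
  [   1.1613     2.4516]
Δx = (I − A)⁻¹ Δd with Δd having +100 in the Cement component and 0 elsewhere.
So Δx_P = L_PC · (+100), where L_PC = adj(I−A)_PC / det(I−A) = 0.45 / 0.3875.
Δx_P = 0.45 × (+100) / 0.3875 = 45.00 / 0.3875 ≈ 116.129.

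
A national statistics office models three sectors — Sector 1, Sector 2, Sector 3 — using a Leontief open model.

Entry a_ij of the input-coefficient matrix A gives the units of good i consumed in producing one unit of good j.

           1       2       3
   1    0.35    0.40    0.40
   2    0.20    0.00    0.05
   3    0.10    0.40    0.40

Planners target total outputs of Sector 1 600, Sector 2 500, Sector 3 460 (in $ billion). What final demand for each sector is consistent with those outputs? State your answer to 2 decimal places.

d_1 = 6.00, d_2 = 357.00, d_3 = 16.00

I − A =
  [   0.65    -0.40    -0.40]
  [  -0.20     1.00    -0.05]
  [  -0.10    -0.40     0.60]
d = (I − A) x:
  d_1 = (+0.65)·600 + (-0.40)·500 + (-0.40)·460 = 6.00
  d_2 = (-0.20)·600 + (+1.00)·500 + (-0.05)·460 = 357.00
  d_3 = (-0.10)·600 + (-0.40)·500 + (+0.60)·460 = 16.00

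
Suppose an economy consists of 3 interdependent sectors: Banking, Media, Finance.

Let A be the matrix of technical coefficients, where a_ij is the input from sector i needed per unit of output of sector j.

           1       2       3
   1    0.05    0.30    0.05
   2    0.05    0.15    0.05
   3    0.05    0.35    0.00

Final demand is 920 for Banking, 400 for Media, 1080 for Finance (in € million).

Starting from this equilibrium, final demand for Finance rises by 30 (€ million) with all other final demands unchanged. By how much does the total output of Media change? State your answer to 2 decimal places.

Δx_2 = 1.94

I − A =
  [   0.95    -0.30    -0.05]
  [  -0.05     0.85    -0.05]
  [  -0.05    -0.35     1.00]
Cofactors of I−A, C_ij = (−1)^(i+j)·(minor ij) (rows/columns in the sector order above):
  C_11 = (0.85)(1.00) − (-0.05)(-0.35) = 0.8325
  C_12 = −[(-0.05)(1.00) − (-0.05)(-0.05)] = 0.0525
  C_13 = (-0.05)(-0.35) − (0.85)(-0.05) = 0.0600
  C_21 = −[(-0.30)(1.00) − (-0.05)(-0.35)] = 0.3175
  C_22 = (0.95)(1.00) − (-0.05)(-0.05) = 0.9475
  C_23 = −[(0.95)(-0.35) − (-0.30)(-0.05)] = 0.3475
  C_31 = (-0.30)(-0.05) − (-0.05)(0.85) = 0.0575
  C_32 = −[(0.95)(-0.05) − (-0.05)(-0.05)] = 0.0500
  C_33 = (0.95)(0.85) − (-0.30)(-0.05) = 0.7925
det(I−A) = Σ_j (I−A)_1j·C_1j = (0.95)(0.8325) + (-0.30)(0.0525) + (-0.05)(0.0600) = 0.772125
adj(I−A) = Cᵀ =
  [ 0.8325   0.3175   0.0575]
  [ 0.0525   0.9475   0.0500]
  [ 0.0600   0.3475   0.7925]
(I − A)⁻¹ = adj(I−A) / det(I−A) ≈
  [   1.0782     0.4112     0.0745]
  [   0.0680     1.2271     0.0648]
  [   0.0777     0.4501     1.0264]
Δx = (I − A)⁻¹ Δd with Δd having +30 in the Finance component and 0 elsewhere.
So Δx_2 = L_23 · (+30), where L_23 = adj(I−A)_23 / det(I−A) = 0.0500 / 0.772125.
Δx_2 = 0.0500 × (+30) / 0.772125 = 1.50 / 0.772125 ≈ 1.94.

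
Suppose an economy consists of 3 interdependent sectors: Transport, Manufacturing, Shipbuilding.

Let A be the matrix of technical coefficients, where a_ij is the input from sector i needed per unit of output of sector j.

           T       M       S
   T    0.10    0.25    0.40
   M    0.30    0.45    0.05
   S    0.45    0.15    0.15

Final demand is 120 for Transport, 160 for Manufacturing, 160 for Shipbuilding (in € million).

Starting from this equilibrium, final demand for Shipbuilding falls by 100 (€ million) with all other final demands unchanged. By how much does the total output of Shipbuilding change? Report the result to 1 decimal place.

I − A =
  [   0.90    -0.25    -0.40]
  [  -0.30     0.55    -0.05]
  [  -0.45    -0.15     0.85]
Cofactors of I−A, C_ij = (−1)^(i+j)·(minor ij) (rows/columns in the sector order above):
  C_11 = (0.55)(0.85) − (-0.05)(-0.15) = 0.4600
  C_12 = −[(-0.30)(0.85) − (-0.05)(-0.45)] = 0.2775
  C_13 = (-0.30)(-0.15) − (0.55)(-0.45) = 0.2925
  C_21 = −[(-0.25)(0.85) − (-0.40)(-0.15)] = 0.2725
  C_22 = (0.90)(0.85) − (-0.40)(-0.45) = 0.5850
  C_23 = −[(0.90)(-0.15) − (-0.25)(-0.45)] = 0.2475
  C_31 = (-0.25)(-0.05) − (-0.40)(0.55) = 0.2325
  C_32 = −[(0.90)(-0.05) − (-0.40)(-0.30)] = 0.1650
  C_33 = (0.90)(0.55) − (-0.25)(-0.30) = 0.4200
det(I−A) = Σ_j (I−A)_1j·C_1j = (0.90)(0.4600) + (-0.25)(0.2775) + (-0.40)(0.2925) = 0.227625
adj(I−A) = Cᵀ =
  [ 0.4600   0.2725   0.2325]
  [ 0.2775   0.5850   0.1650]
  [ 0.2925   0.2475   0.4200]
(I − A)⁻¹ = adj(I−A) / det(I−A) ≈
  [   2.0209     1.1971     1.0214]
  [   1.2191     2.5700     0.7249]
  [   1.2850     1.0873     1.8451]
Δx = (I − A)⁻¹ Δd with Δd having -100 in the Shipbuilding component and 0 elsewhere.
So Δx_S = L_SS · (-100), where L_SS = adj(I−A)_SS / det(I−A) = 0.4200 / 0.227625.
Δx_S = 0.4200 × (-100) / 0.227625 = -42.00 / 0.227625 ≈ -184.5.

Δx_S = -184.5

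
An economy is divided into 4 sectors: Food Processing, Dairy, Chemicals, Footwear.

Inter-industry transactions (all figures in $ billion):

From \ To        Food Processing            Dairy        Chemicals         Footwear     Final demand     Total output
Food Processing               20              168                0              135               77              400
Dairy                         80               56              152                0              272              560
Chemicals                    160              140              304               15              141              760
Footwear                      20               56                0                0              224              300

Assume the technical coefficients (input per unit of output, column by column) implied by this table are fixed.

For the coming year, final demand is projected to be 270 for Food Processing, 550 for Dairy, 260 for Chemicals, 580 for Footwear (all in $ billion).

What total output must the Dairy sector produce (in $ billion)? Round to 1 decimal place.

Technical coefficients a_ij = z_ij / X_j:
  a_11 = 20/400 = 0.05, a_21 = 80/400 = 0.20, a_31 = 160/400 = 0.40, a_41 = 20/400 = 0.05
  a_12 = 168/560 = 0.30, a_22 = 56/560 = 0.10, a_32 = 140/560 = 0.25, a_42 = 56/560 = 0.10
  a_13 = 0/760 = 0.00, a_23 = 152/760 = 0.20, a_33 = 304/760 = 0.40, a_43 = 0/760 = 0.00
  a_14 = 135/300 = 0.45, a_24 = 0/300 = 0.00, a_34 = 15/300 = 0.05, a_44 = 0/300 = 0.00
I − A =
  [   0.95    -0.30     0.00    -0.45]
  [  -0.20     0.90    -0.20     0.00]
  [  -0.40    -0.25     0.60    -0.05]
  [  -0.05    -0.10     0.00     1.00]
Compute the cofactors C_ij = (−1)^(i+j)·(3×3 minor ij) of I−A; the adjugate is their transpose:
adj(I−A) = Cᵀ =
  [ 0.489000   0.207000   0.069000   0.223500]
  [ 0.200500   0.556500   0.185500   0.099500]
  [ 0.413250   0.375375   0.765750   0.224250]
  [ 0.044500   0.066000   0.022000   0.405500]
det(I−A) = Σ_j (I−A)_1j·C_1j = (0.95)(0.489000) + (-0.30)(0.200500) + (0.00)(0.413250) + (-0.45)(0.044500) = 0.384375
(I − A)⁻¹ = adj(I−A) / det(I−A) ≈
  [   1.2722     0.5385     0.1795     0.5815]
  [   0.5216     1.4478     0.4826     0.2589]
  [   1.0751     0.9766     1.9922     0.5834]
  [   0.1158     0.1717     0.0572     1.0550]
x = (I − A)⁻¹ d = adj(I−A)·d / det(I−A), with det(I−A) = 0.384375:
  x_1 = (0.489000·270 + 0.207000·550 + 0.069000·260 + 0.223500·580) / 0.384375 = 393.45 / 0.384375 ≈ 1023.6
  x_2 = (0.200500·270 + 0.556500·550 + 0.185500·260 + 0.099500·580) / 0.384375 = 466.15 / 0.384375 ≈ 1212.7
  x_3 = (0.413250·270 + 0.375375·550 + 0.765750·260 + 0.224250·580) / 0.384375 = 647.19375 / 0.384375 ≈ 1683.8
  x_4 = (0.044500·270 + 0.066000·550 + 0.022000·260 + 0.405500·580) / 0.384375 = 289.225 / 0.384375 ≈ 752.5

x_2 = 1212.7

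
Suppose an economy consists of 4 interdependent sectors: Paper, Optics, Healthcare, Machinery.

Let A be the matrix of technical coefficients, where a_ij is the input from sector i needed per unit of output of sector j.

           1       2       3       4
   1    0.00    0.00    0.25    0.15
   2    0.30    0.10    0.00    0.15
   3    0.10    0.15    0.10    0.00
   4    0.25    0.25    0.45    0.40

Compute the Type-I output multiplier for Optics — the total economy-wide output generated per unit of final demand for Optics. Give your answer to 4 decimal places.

I − A =
  [   1.00     0.00    -0.25    -0.15]
  [  -0.30     0.90     0.00    -0.15]
  [  -0.10    -0.15     0.90     0.00]
  [  -0.25    -0.25    -0.45     0.60]
Compute the cofactors C_ij = (−1)^(i+j)·(3×3 minor ij) of I−A; the adjugate is their transpose:
adj(I−A) = Cᵀ =
  [ 0.442125   0.066375   0.186375   0.127125]
  [ 0.202500   0.484500   0.142125   0.171750]
  [ 0.082875   0.088125   0.457500   0.042750]
  [ 0.330750   0.295625   0.480000   0.776250]
det(I−A) = Σ_j (I−A)_1j·C_1j = (1.00)(0.442125) + (0.00)(0.202500) + (-0.25)(0.082875) + (-0.15)(0.330750) = 0.37179375
(I − A)⁻¹ = adj(I−A) / det(I−A) ≈
  [   1.18917     0.17853     0.50129     0.34192]
  [   0.54466     1.30314     0.38227     0.46195]
  [   0.22291     0.23703     1.23052     0.11498]
  [   0.88961     0.79513     1.29104     2.08785]
The output multiplier for sector j is the column-j sum of the Leontief inverse (I − A)⁻¹ = adj(I−A) / det(I−A).
Column 2 of adj(I−A): (0.066375, 0.484500, 0.088125, 0.295625); det(I−A) = 0.37179375.
m_2 = (0.066375 + 0.484500 + 0.088125 + 0.295625) / 0.37179375 = 0.934625 / 0.37179375 ≈ 2.5138.

m_2 = 2.5138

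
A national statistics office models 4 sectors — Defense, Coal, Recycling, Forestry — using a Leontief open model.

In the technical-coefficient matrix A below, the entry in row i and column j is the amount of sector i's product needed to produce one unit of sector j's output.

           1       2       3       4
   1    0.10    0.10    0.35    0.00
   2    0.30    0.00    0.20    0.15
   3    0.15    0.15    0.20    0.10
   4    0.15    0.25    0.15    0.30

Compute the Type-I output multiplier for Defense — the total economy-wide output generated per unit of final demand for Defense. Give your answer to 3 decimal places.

I − A =
  [   0.90    -0.10    -0.35     0.00]
  [  -0.30     1.00    -0.20    -0.15]
  [  -0.15    -0.15     0.80    -0.10]
  [  -0.15    -0.25    -0.15     0.70]
Compute the cofactors C_ij = (−1)^(i+j)·(3×3 minor ij) of I−A; the adjugate is their transpose:
adj(I−A) = Cᵀ =
  [ 0.485625   0.100000   0.248125   0.056875]
  [ 0.208875   0.448500   0.227625   0.128625]
  [ 0.156750   0.129000   0.573000   0.109500]
  [ 0.212250   0.209250   0.257250   0.597750]
det(I−A) = Σ_j (I−A)_1j·C_1j = (0.90)(0.485625) + (-0.10)(0.208875) + (-0.35)(0.156750) + (0.00)(0.212250) = 0.3613125
(I − A)⁻¹ = adj(I−A) / det(I−A) ≈
  [   1.3441     0.2768     0.6867     0.1574]
  [   0.5781     1.2413     0.6300     0.3560]
  [   0.4338     0.3570     1.5859     0.3031]
  [   0.5874     0.5791     0.7120     1.6544]
The output multiplier for sector j is the column-j sum of the Leontief inverse (I − A)⁻¹ = adj(I−A) / det(I−A).
Column 1 of adj(I−A): (0.485625, 0.208875, 0.156750, 0.212250); det(I−A) = 0.3613125.
m_1 = (0.485625 + 0.208875 + 0.156750 + 0.212250) / 0.3613125 = 1.0635 / 0.3613125 ≈ 2.943.

m_1 = 2.943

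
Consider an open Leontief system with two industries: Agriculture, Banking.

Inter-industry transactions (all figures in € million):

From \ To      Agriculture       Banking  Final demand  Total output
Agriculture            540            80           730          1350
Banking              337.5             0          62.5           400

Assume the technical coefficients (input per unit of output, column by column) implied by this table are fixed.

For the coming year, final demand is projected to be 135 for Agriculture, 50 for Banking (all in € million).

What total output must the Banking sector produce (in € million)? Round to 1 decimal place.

x_B = 115.9

Technical coefficients a_ij = z_ij / X_j:
  a_AA = 540/1350 = 0.40, a_BA = 337.5/1350 = 0.25
  a_AB = 80/400 = 0.20, a_BB = 0/400 = 0.00
I − A =
  [   0.60    -0.20]
  [  -0.25     1.00]
det(I−A) = (0.60)(1.00) − (-0.20)(-0.25) = 0.5500
adj(I−A) = [[1.00, 0.20], [0.25, 0.60]]
(I − A)⁻¹ = adj(I−A) / det(I−A) ≈
  [   1.8182     0.3636]
  [   0.4545     1.0909]
x = (I − A)⁻¹ d = adj(I−A)·d / det(I−A), with det(I−A) = 0.5500:
  x_A = (1.00·135 + 0.20·50) / 0.5500 = 145.00 / 0.5500 ≈ 263.6
  x_B = (0.25·135 + 0.60·50) / 0.5500 = 63.75 / 0.5500 ≈ 115.9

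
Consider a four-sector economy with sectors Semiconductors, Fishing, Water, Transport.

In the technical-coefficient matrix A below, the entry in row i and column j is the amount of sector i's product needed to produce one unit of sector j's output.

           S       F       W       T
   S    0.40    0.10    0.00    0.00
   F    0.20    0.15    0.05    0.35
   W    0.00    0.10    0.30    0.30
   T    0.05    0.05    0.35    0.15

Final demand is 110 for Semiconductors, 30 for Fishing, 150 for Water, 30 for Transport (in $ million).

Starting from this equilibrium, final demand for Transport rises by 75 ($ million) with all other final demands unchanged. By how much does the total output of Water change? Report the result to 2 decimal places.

I − A =
  [   0.60    -0.10     0.00     0.00]
  [  -0.20     0.85    -0.05    -0.35]
  [   0.00    -0.10     0.70    -0.30]
  [  -0.05    -0.05    -0.35     0.85]
Compute the cofactors C_ij = (−1)^(i+j)·(3×3 minor ij) of I−A; the adjugate is their transpose:
adj(I−A) = Cᵀ =
  [ 0.38700   0.04900   0.01650   0.02600]
  [ 0.11100   0.29400   0.09900   0.15600]
  [ 0.03450   0.06150   0.40425   0.16800]
  [ 0.04350   0.04550   0.17325   0.34000]
det(I−A) = Σ_j (I−A)_1j·C_1j = (0.60)(0.38700) + (-0.10)(0.11100) + (0.00)(0.03450) + (0.00)(0.04350) = 0.2211
(I − A)⁻¹ = adj(I−A) / det(I−A) ≈
  [   1.7503     0.2216     0.0746     0.1176]
  [   0.5020     1.3297     0.4478     0.7056]
  [   0.1560     0.2782     1.8284     0.7598]
  [   0.1967     0.2058     0.7836     1.5378]
Δx = (I − A)⁻¹ Δd with Δd having +75 in the Transport component and 0 elsewhere.
So Δx_W = L_WT · (+75), where L_WT = adj(I−A)_WT / det(I−A) = 0.16800 / 0.2211.
Δx_W = 0.16800 × (+75) / 0.2211 = 12.60 / 0.2211 ≈ 56.99.

Δx_W = 56.99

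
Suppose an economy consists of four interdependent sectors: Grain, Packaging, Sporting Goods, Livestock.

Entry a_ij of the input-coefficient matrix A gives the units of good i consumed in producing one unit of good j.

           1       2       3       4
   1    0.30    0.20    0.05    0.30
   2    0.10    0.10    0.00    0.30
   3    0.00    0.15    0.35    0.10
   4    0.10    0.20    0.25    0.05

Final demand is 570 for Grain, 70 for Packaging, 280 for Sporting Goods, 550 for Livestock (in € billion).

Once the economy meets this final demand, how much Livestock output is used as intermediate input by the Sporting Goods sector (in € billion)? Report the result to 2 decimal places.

z_43 = 182.44

I − A =
  [   0.70    -0.20    -0.05    -0.30]
  [  -0.10     0.90     0.00    -0.30]
  [   0.00    -0.15     0.65    -0.10]
  [  -0.10    -0.20    -0.25     0.95]
Compute the cofactors C_ij = (−1)^(i+j)·(3×3 minor ij) of I−A; the adjugate is their transpose:
adj(I−A) = Cᵀ =
  [ 0.483000   0.176875   0.122250   0.221250]
  [ 0.078750   0.394750   0.066250   0.156500]
  [ 0.029750   0.111250   0.498500   0.097000]
  [ 0.075250   0.131000   0.158000   0.395750]
det(I−A) = Σ_j (I−A)_1j·C_1j = (0.70)(0.483000) + (-0.20)(0.078750) + (-0.05)(0.029750) + (-0.30)(0.075250) = 0.2982875
(I − A)⁻¹ = adj(I−A) / det(I−A) ≈
  [   1.6192     0.5930     0.4098     0.7417]
  [   0.2640     1.3234     0.2221     0.5247]
  [   0.0997     0.3730     1.6712     0.3252]
  [   0.2523     0.4392     0.5297     1.3267]
First solve x = (I − A)⁻¹ d = adj(I−A)·d / det(I−A); in particular x_3 = (0.029750·570 + 0.111250·70 + 0.498500·280 + 0.097000·550) / 0.2982875 = 217.675 / 0.2982875 ≈ 729.7490.
Intermediate flow from 4 to 3: z_43 = a_43 · x_3 = 0.25 × 217.675 / 0.2982875 = 54.41875 / 0.2982875 ≈ 182.44.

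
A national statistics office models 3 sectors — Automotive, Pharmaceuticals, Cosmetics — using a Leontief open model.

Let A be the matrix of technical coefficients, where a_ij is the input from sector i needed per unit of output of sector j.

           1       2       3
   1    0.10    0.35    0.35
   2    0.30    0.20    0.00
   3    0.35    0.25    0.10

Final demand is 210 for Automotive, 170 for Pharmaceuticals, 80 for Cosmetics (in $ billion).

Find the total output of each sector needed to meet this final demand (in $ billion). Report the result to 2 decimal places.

I − A =
  [   0.90    -0.35    -0.35]
  [  -0.30     0.80     0.00]
  [  -0.35    -0.25     0.90]
Cofactors of I−A, C_ij = (−1)^(i+j)·(minor ij) (rows/columns in the sector order above):
  C_11 = (0.80)(0.90) − (0.00)(-0.25) = 0.7200
  C_12 = −[(-0.30)(0.90) − (0.00)(-0.35)] = 0.2700
  C_13 = (-0.30)(-0.25) − (0.80)(-0.35) = 0.3550
  C_21 = −[(-0.35)(0.90) − (-0.35)(-0.25)] = 0.4025
  C_22 = (0.90)(0.90) − (-0.35)(-0.35) = 0.6875
  C_23 = −[(0.90)(-0.25) − (-0.35)(-0.35)] = 0.3475
  C_31 = (-0.35)(0.00) − (-0.35)(0.80) = 0.2800
  C_32 = −[(0.90)(0.00) − (-0.35)(-0.30)] = 0.1050
  C_33 = (0.90)(0.80) − (-0.35)(-0.30) = 0.6150
det(I−A) = Σ_j (I−A)_1j·C_1j = (0.90)(0.7200) + (-0.35)(0.2700) + (-0.35)(0.3550) = 0.42925
adj(I−A) = Cᵀ =
  [ 0.7200   0.4025   0.2800]
  [ 0.2700   0.6875   0.1050]
  [ 0.3550   0.3475   0.6150]
(I − A)⁻¹ = adj(I−A) / det(I−A) ≈
  [   1.6773     0.9377     0.6523]
  [   0.6290     1.6016     0.2446]
  [   0.8270     0.8096     1.4327]
x = (I − A)⁻¹ d = adj(I−A)·d / det(I−A), with det(I−A) = 0.42925:
  x_1 = (0.7200·210 + 0.4025·170 + 0.2800·80) / 0.42925 = 242.025 / 0.42925 ≈ 563.83
  x_2 = (0.2700·210 + 0.6875·170 + 0.1050·80) / 0.42925 = 181.975 / 0.42925 ≈ 423.94
  x_3 = (0.3550·210 + 0.3475·170 + 0.6150·80) / 0.42925 = 182.825 / 0.42925 ≈ 425.92

x_1 = 563.83, x_2 = 423.94, x_3 = 425.92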